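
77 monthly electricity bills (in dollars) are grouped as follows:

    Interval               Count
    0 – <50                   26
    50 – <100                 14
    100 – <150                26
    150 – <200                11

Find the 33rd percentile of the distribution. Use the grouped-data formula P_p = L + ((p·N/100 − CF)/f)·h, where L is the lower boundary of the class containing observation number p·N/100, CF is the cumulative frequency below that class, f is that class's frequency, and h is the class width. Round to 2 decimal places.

N = 77; target position k = 33/100 · 77 = 25.41.
Cumulative frequencies: 26, 40, 66, 77.
Observation 25.41 falls in the class 0 – <50.
L = 0, CF = 0, f = 26, h = 50.
P33 = 0 + ((25.41 − 0)/26)·50 = 0 + 48.8654 = 48.8654.

48.87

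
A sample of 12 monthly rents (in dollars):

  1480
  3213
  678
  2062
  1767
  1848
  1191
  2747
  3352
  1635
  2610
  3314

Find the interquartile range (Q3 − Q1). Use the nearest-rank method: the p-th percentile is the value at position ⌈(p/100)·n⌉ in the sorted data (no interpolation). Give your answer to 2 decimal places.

Sorted: 678, 1191, 1480, 1635, 1767, 1848, 2062, 2610, 2747, 3213, 3314, 3352.
n = 12.
P25: rank ⌈25/100·12⌉ = 3 → 1480.
P75: rank ⌈75/100·12⌉ = 9 → 2747.
Difference: 2747 − 1480 = 1267.

1267.00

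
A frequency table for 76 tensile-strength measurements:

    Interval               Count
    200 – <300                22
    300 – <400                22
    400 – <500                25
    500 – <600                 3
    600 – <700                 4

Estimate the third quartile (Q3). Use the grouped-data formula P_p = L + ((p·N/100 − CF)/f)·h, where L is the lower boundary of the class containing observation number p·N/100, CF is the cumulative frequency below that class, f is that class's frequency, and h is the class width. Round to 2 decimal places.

452.00

N = 76; target position k = 75/100 · 76 = 57.
Cumulative frequencies: 22, 44, 69, 72, 76.
Observation 57 falls in the class 400 – <500.
L = 400, CF = 44, f = 25, h = 100.
P75 = 400 + ((57 − 44)/25)·100 = 400 + 52 = 452.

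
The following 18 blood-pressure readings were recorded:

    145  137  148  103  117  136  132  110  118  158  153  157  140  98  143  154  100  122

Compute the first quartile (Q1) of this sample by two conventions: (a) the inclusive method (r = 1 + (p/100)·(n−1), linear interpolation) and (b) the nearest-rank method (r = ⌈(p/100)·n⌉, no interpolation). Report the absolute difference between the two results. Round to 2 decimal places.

Sorted: 98, 100, 103, 110, 117, 118, 122, 132, 136, 137, 140, 143, 145, 148, 153, 154, 157, 158.
n = 18.
(a) r = 5.25; between ranks 5 (117) and 6 (118): 117.25.
(b) the nearest-rank method: rank 5 → 117.
|117.25 − 117| = 0.25.

0.25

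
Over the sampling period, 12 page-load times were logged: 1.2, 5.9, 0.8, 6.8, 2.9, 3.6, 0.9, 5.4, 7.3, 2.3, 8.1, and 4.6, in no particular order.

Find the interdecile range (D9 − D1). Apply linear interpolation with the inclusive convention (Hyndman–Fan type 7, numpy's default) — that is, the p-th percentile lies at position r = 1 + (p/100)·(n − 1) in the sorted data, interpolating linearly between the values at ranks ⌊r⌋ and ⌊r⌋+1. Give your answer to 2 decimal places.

Sorted: 0.8, 0.9, 1.2, 2.3, 2.9, 3.6, 4.6, 5.4, 5.9, 6.8, 7.3, 8.1.
n = 12.
P10: r = 2.1; ranks 2–3 are 0.9, 1.2; interpolating gives 0.93.
P90: r = 10.9; ranks 10–11 are 6.8, 7.3; interpolating gives 7.25.
Difference: 7.25 − 0.93 = 6.32.

6.32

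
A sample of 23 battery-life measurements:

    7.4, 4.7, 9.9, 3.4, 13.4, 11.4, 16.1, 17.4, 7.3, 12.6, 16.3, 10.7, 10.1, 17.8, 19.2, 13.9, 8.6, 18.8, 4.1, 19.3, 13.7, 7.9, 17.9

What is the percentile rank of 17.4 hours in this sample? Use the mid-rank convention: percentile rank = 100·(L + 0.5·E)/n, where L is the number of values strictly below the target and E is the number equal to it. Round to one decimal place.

76.1

Sorted: 3.4, 4.1, 4.7, 7.3, 7.4, 7.9, 8.6, 9.9, 10.1, 10.7, 11.4, 12.6, 13.4, 13.7, 13.9, 16.1, 16.3, 17.4, 17.8, 17.9, 18.8, 19.2, 19.3.
Count below 17.4: L = 17; count equal: E = 1; n = 23.
Percentile rank = 100·(17 + 0.5·1)/23 = 100·17.5/23 = 76.09.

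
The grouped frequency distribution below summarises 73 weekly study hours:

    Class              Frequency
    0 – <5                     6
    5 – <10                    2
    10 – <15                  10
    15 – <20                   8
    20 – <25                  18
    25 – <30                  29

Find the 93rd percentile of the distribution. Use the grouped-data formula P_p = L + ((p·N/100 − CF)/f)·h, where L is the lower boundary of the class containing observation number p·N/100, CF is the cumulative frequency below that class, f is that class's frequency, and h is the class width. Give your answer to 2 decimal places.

N = 73; target position k = 93/100 · 73 = 67.89.
Cumulative frequencies: 6, 8, 18, 26, 44, 73.
Observation 67.89 falls in the class 25 – <30.
L = 25, CF = 44, f = 29, h = 5.
P93 = 25 + ((67.89 − 44)/29)·5 = 25 + 4.11897 = 29.119.

29.12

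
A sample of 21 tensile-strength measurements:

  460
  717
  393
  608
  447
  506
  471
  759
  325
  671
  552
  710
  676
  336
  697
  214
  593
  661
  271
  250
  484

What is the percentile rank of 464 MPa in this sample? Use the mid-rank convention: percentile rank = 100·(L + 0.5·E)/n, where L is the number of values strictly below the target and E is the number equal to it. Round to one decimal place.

38.1

Sorted: 214, 250, 271, 325, 336, 393, 447, 460, 471, 484, 506, 552, 593, 608, 661, 671, 676, 697, 710, 717, 759.
Count below 464: L = 8; count equal: E = 0; n = 21.
Percentile rank = 100·(8 + 0.5·0)/21 = 100·8/21 = 38.1.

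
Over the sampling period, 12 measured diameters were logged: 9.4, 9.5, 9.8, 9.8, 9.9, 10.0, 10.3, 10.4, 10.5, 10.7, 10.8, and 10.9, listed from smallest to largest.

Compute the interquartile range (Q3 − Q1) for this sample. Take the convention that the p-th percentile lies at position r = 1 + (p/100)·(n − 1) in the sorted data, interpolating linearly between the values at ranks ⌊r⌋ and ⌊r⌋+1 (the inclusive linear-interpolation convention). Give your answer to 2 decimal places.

n = 12.
P25: r = 3.75; ranks 3–4 are 9.8, 9.8; interpolating gives 9.8.
P75: r = 9.25; ranks 9–10 are 10.5, 10.7; interpolating gives 10.55.
Difference: 10.55 − 9.8 = 0.75.

0.75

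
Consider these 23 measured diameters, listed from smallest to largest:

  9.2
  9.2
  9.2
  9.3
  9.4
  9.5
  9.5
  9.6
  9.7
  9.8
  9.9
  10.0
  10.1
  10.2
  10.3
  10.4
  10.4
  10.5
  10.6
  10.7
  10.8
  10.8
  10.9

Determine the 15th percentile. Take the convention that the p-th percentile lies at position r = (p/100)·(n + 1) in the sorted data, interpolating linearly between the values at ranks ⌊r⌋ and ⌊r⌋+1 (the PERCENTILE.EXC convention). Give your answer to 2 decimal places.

9.26

n = 23.
r = (15/100)·(23 + 1) = 3.6.
Rank 3 is 9.2 and rank 4 is 9.3.
Interpolate: 9.2 + 0.6·(9.3 − 9.2) = 9.2 + 0.6·0.1 = 9.26.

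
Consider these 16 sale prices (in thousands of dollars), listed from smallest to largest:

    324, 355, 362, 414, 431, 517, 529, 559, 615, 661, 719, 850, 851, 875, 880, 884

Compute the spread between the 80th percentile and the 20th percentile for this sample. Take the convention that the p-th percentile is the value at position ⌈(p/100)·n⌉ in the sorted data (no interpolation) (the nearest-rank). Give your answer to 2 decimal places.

437.00

n = 16.
P20: rank ⌈20/100·16⌉ = 4 → 414.
P80: rank ⌈80/100·16⌉ = 13 → 851.
Difference: 851 − 414 = 437.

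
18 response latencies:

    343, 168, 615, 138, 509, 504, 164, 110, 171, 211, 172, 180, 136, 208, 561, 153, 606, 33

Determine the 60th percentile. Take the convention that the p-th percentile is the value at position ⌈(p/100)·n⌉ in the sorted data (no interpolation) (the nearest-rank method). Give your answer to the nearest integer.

208

Sorted: 33, 110, 136, 138, 153, 164, 168, 171, 172, 180, 208, 211, 343, 504, 509, 561, 606, 615.
n = 18.
Position = ⌈60/100 · 18⌉ = ⌈10.8⌉ = 11.
The value at rank 11 is 208.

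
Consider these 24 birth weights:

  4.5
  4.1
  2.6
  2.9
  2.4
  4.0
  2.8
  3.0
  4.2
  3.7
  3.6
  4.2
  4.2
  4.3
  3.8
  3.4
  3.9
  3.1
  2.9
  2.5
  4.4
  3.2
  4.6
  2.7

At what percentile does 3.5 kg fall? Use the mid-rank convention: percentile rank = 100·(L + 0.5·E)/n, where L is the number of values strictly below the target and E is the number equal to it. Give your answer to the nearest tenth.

Sorted: 2.4, 2.5, 2.6, 2.7, 2.8, 2.9, 2.9, 3.0, 3.1, 3.2, 3.4, 3.6, 3.7, 3.8, 3.9, 4.0, 4.1, 4.2, 4.2, 4.2, 4.3, 4.4, 4.5, 4.6.
Count below 3.5: L = 11; count equal: E = 0; n = 24.
Percentile rank = 100·(11 + 0.5·0)/24 = 100·11/24 = 45.83.

45.8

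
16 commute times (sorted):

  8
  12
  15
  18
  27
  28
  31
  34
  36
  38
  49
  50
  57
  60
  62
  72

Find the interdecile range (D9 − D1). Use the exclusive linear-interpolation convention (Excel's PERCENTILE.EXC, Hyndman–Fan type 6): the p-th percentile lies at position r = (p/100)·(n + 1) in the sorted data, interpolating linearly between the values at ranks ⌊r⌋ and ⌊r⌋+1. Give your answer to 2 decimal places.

54.20

n = 16.
P10: r = 1.7; ranks 1–2 are 8, 12; interpolating gives 10.8.
P90: r = 15.3; ranks 15–16 are 62, 72; interpolating gives 65.
Difference: 65 − 10.8 = 54.2.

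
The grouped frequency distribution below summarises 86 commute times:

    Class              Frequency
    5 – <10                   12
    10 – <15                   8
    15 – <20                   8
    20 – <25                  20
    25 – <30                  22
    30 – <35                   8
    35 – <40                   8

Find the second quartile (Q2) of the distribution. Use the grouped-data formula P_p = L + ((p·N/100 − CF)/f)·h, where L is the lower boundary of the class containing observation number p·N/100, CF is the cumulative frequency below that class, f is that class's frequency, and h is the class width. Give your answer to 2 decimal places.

N = 86; target position k = 50/100 · 86 = 43.
Cumulative frequencies: 12, 20, 28, 48, 70, 78, 86.
Observation 43 falls in the class 20 – <25.
L = 20, CF = 28, f = 20, h = 5.
P50 = 20 + ((43 − 28)/20)·5 = 20 + 3.75 = 23.75.

23.75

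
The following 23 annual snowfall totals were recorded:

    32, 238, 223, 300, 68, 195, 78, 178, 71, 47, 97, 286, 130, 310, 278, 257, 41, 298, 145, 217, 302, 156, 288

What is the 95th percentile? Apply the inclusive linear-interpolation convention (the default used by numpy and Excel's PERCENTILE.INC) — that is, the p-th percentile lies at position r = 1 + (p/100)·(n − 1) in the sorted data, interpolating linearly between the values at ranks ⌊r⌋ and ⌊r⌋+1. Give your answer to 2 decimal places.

301.80

Sorted: 32, 41, 47, 68, 71, 78, 97, 130, 145, 156, 178, 195, 217, 223, 238, 257, 278, 286, 288, 298, 300, 302, 310.
n = 23.
r = 1 + (95/100)·(23 − 1) = 1 + 20.9 = 21.9.
Rank 21 is 300 and rank 22 is 302.
Interpolate: 300 + 0.9·(302 − 300) = 300 + 0.9·2 = 301.8.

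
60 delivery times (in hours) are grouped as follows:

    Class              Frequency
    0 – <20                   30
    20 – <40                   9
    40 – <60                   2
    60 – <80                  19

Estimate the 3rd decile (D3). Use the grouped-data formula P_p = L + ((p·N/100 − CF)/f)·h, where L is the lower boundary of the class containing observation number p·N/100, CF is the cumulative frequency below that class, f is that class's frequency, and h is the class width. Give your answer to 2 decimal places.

12.00

N = 60; target position k = 30/100 · 60 = 18.
Cumulative frequencies: 30, 39, 41, 60.
Observation 18 falls in the class 0 – <20.
L = 0, CF = 0, f = 30, h = 20.
P30 = 0 + ((18 − 0)/30)·20 = 0 + 12 = 12.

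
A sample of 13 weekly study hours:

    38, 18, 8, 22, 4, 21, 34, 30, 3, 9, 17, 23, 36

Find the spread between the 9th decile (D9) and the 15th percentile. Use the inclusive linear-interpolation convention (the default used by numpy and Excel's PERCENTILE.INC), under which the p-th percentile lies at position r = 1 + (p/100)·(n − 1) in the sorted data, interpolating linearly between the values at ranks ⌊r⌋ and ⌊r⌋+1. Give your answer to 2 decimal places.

Sorted: 3, 4, 8, 9, 17, 18, 21, 22, 23, 30, 34, 36, 38.
n = 13.
P15: r = 2.8; ranks 2–3 are 4, 8; interpolating gives 7.2.
P90: r = 11.8; ranks 11–12 are 34, 36; interpolating gives 35.6.
Difference: 35.6 − 7.2 = 28.4.

28.40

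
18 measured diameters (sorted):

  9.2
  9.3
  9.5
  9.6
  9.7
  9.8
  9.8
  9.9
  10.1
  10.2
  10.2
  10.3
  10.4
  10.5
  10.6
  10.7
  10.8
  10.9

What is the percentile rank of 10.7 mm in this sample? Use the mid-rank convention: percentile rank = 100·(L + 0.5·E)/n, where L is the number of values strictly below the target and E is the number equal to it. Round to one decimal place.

Count below 10.7: L = 15; count equal: E = 1; n = 18.
Percentile rank = 100·(15 + 0.5·1)/18 = 100·15.5/18 = 86.11.

86.1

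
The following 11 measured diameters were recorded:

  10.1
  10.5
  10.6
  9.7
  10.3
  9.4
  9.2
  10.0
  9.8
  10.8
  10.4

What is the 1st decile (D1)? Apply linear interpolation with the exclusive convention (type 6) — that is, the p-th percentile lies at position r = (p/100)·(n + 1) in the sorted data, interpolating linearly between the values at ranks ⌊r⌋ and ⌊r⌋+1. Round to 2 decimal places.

Sorted: 9.2, 9.4, 9.7, 9.8, 10.0, 10.1, 10.3, 10.4, 10.5, 10.6, 10.8.
n = 11.
r = (10/100)·(11 + 1) = 1.2.
Rank 1 is 9.2 and rank 2 is 9.4.
Interpolate: 9.2 + 0.2·(9.4 − 9.2) = 9.2 + 0.2·0.2 = 9.24.

9.24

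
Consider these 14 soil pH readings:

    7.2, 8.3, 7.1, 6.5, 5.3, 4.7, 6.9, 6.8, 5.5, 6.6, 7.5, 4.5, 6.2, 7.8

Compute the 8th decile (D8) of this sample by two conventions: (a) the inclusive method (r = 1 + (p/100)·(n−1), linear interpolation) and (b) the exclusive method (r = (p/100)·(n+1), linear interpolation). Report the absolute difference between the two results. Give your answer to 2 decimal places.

0.18

Sorted: 4.5, 4.7, 5.3, 5.5, 6.2, 6.5, 6.6, 6.8, 6.9, 7.1, 7.2, 7.5, 7.8, 8.3.
n = 14.
(a) r = 11.4; between ranks 11 (7.2) and 12 (7.5): 7.32.
(b) r = 12 → value at rank 12 = 7.5.
|7.32 − 7.5| = 0.18.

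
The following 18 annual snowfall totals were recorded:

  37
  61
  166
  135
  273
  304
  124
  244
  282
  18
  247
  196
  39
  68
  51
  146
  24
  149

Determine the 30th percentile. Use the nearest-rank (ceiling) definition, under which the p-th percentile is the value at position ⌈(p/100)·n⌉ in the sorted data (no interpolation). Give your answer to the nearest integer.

Sorted: 18, 24, 37, 39, 51, 61, 68, 124, 135, 146, 149, 166, 196, 244, 247, 273, 282, 304.
n = 18.
Position = ⌈30/100 · 18⌉ = ⌈5.4⌉ = 6.
The value at rank 6 is 61.

61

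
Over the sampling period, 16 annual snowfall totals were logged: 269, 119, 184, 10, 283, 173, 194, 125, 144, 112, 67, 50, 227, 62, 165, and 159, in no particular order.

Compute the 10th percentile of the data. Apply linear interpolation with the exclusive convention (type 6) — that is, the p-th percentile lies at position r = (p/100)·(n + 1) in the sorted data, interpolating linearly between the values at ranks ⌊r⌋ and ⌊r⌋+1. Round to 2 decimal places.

Sorted: 10, 50, 62, 67, 112, 119, 125, 144, 159, 165, 173, 184, 194, 227, 269, 283.
n = 16.
r = (10/100)·(16 + 1) = 1.7.
Rank 1 is 10 and rank 2 is 50.
Interpolate: 10 + 0.7·(50 − 10) = 10 + 0.7·40 = 38.

38.00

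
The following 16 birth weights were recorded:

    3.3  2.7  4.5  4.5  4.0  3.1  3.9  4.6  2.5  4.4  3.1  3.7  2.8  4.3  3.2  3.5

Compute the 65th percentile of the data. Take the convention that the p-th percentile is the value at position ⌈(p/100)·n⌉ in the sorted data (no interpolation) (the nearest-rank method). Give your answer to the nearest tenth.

4.0

Sorted: 2.5, 2.7, 2.8, 3.1, 3.1, 3.2, 3.3, 3.5, 3.7, 3.9, 4.0, 4.3, 4.4, 4.5, 4.5, 4.6.
n = 16.
Position = ⌈65/100 · 16⌉ = ⌈10.4⌉ = 11.
The value at rank 11 is 4.0.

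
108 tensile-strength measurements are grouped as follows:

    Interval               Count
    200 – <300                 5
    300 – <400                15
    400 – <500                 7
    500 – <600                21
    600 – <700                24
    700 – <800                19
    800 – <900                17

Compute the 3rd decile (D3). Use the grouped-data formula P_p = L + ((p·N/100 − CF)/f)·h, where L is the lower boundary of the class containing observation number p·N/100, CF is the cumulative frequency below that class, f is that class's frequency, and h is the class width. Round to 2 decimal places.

N = 108; target position k = 30/100 · 108 = 32.4.
Cumulative frequencies: 5, 20, 27, 48, 72, 91, 108.
Observation 32.4 falls in the class 500 – <600.
L = 500, CF = 27, f = 21, h = 100.
P30 = 500 + ((32.4 − 27)/21)·100 = 500 + 25.7143 = 525.714.

525.71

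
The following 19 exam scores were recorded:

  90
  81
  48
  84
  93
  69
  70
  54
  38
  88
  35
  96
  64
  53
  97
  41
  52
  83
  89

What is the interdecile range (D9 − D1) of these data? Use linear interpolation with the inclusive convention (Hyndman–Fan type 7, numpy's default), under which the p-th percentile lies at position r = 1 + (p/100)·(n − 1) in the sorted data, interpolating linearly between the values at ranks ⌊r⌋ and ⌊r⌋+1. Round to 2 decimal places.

Sorted: 35, 38, 41, 48, 52, 53, 54, 64, 69, 70, 81, 83, 84, 88, 89, 90, 93, 96, 97.
n = 19.
P10: r = 2.8; ranks 2–3 are 38, 41; interpolating gives 40.4.
P90: r = 17.2; ranks 17–18 are 93, 96; interpolating gives 93.6.
Difference: 93.6 − 40.4 = 53.2.

53.20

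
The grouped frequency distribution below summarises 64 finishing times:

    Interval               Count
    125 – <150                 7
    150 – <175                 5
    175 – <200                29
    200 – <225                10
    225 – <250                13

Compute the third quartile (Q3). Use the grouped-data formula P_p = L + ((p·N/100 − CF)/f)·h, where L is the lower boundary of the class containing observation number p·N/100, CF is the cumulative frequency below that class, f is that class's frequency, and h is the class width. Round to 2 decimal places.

N = 64; target position k = 75/100 · 64 = 48.
Cumulative frequencies: 7, 12, 41, 51, 64.
Observation 48 falls in the class 200 – <225.
L = 200, CF = 41, f = 10, h = 25.
P75 = 200 + ((48 − 41)/10)·25 = 200 + 17.5 = 217.5.

217.50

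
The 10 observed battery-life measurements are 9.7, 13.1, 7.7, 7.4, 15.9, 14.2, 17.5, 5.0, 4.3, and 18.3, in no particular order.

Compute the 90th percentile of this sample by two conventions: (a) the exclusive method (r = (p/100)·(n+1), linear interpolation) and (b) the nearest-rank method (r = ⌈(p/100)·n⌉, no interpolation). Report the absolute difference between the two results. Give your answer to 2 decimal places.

Sorted: 4.3, 5.0, 7.4, 7.7, 9.7, 13.1, 14.2, 15.9, 17.5, 18.3.
n = 10.
(a) r = 9.9; between ranks 9 (17.5) and 10 (18.3): 18.22.
(b) the nearest-rank method: rank 9 → 17.5.
|18.22 − 17.5| = 0.72.

0.72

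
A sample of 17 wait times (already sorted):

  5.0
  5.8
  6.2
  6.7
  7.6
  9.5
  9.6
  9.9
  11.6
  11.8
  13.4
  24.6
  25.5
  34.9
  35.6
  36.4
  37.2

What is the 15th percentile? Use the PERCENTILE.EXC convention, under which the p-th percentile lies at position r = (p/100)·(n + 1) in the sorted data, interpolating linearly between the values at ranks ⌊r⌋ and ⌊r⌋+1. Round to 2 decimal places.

6.08

n = 17.
r = (15/100)·(17 + 1) = 2.7.
Rank 2 is 5.8 and rank 3 is 6.2.
Interpolate: 5.8 + 0.7·(6.2 − 5.8) = 5.8 + 0.7·0.4 = 6.08.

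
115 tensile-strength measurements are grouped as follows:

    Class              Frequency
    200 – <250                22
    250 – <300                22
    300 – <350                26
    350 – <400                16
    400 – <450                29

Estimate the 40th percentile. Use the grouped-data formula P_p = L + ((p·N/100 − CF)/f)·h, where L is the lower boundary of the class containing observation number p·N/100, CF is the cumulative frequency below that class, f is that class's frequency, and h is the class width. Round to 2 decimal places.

N = 115; target position k = 40/100 · 115 = 46.
Cumulative frequencies: 22, 44, 70, 86, 115.
Observation 46 falls in the class 300 – <350.
L = 300, CF = 44, f = 26, h = 50.
P40 = 300 + ((46 − 44)/26)·50 = 300 + 3.84615 = 303.846.

303.85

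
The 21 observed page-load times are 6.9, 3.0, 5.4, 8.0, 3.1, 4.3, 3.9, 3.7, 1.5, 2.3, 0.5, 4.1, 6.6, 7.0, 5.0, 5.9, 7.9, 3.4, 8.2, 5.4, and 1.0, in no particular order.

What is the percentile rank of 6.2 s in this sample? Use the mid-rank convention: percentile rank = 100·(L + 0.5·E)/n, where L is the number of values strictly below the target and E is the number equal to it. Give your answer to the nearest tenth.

71.4

Sorted: 0.5, 1.0, 1.5, 2.3, 3.0, 3.1, 3.4, 3.7, 3.9, 4.1, 4.3, 5.0, 5.4, 5.4, 5.9, 6.6, 6.9, 7.0, 7.9, 8.0, 8.2.
Count below 6.2: L = 15; count equal: E = 0; n = 21.
Percentile rank = 100·(15 + 0.5·0)/21 = 100·15/21 = 71.43.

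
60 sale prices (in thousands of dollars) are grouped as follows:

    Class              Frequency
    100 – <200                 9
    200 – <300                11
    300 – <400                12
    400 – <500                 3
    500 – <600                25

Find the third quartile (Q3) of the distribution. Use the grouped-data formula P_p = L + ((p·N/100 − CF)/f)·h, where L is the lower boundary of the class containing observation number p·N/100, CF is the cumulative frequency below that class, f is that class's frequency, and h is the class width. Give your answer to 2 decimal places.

540.00

N = 60; target position k = 75/100 · 60 = 45.
Cumulative frequencies: 9, 20, 32, 35, 60.
Observation 45 falls in the class 500 – <600.
L = 500, CF = 35, f = 25, h = 100.
P75 = 500 + ((45 − 35)/25)·100 = 500 + 40 = 540.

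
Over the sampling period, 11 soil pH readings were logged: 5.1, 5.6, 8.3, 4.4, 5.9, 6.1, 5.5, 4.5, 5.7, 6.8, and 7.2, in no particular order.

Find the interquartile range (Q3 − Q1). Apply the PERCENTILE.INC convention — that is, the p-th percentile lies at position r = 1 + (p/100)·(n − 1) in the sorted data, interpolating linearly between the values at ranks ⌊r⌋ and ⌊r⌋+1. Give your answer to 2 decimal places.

1.15

Sorted: 4.4, 4.5, 5.1, 5.5, 5.6, 5.7, 5.9, 6.1, 6.8, 7.2, 8.3.
n = 11.
P25: r = 3.5; ranks 3–4 are 5.1, 5.5; interpolating gives 5.3.
P75: r = 8.5; ranks 8–9 are 6.1, 6.8; interpolating gives 6.45.
Difference: 6.45 − 5.3 = 1.15.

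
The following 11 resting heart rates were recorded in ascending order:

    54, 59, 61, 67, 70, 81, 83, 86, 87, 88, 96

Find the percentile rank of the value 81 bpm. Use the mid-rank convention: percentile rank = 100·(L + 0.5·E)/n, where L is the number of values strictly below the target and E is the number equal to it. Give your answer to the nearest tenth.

50.0

Count below 81: L = 5; count equal: E = 1; n = 11.
Percentile rank = 100·(5 + 0.5·1)/11 = 100·5.5/11 = 50.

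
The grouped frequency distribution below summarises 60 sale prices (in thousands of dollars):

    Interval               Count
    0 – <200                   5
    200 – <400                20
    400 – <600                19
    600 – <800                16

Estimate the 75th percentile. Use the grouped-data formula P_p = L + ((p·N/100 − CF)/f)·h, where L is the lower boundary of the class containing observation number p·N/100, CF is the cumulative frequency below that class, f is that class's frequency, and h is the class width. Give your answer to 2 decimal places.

612.50

N = 60; target position k = 75/100 · 60 = 45.
Cumulative frequencies: 5, 25, 44, 60.
Observation 45 falls in the class 600 – <800.
L = 600, CF = 44, f = 16, h = 200.
P75 = 600 + ((45 − 44)/16)·200 = 600 + 12.5 = 612.5.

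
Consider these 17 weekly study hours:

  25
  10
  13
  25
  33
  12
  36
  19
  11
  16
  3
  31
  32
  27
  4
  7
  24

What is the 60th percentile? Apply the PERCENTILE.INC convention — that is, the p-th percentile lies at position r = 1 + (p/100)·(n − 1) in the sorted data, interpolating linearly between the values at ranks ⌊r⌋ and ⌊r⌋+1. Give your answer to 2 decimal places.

Sorted: 3, 4, 7, 10, 11, 12, 13, 16, 19, 24, 25, 25, 27, 31, 32, 33, 36.
n = 17.
r = 1 + (60/100)·(17 − 1) = 1 + 9.6 = 10.6.
Rank 10 is 24 and rank 11 is 25.
Interpolate: 24 + 0.6·(25 − 24) = 24 + 0.6·1 = 24.6.

24.60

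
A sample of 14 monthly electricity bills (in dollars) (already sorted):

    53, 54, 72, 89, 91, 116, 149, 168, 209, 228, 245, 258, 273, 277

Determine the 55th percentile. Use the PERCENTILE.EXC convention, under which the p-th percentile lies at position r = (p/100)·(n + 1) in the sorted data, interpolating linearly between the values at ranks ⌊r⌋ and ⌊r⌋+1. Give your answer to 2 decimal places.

n = 14.
r = (55/100)·(14 + 1) = 8.25.
Rank 8 is 168 and rank 9 is 209.
Interpolate: 168 + 0.25·(209 − 168) = 168 + 0.25·41 = 178.25.

178.25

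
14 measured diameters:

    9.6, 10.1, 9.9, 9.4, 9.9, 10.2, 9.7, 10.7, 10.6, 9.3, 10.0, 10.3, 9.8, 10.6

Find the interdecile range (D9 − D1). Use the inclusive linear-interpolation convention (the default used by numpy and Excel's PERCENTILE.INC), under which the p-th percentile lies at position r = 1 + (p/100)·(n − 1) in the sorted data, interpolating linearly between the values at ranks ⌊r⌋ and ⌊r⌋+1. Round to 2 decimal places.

1.14

Sorted: 9.3, 9.4, 9.6, 9.7, 9.8, 9.9, 9.9, 10.0, 10.1, 10.2, 10.3, 10.6, 10.6, 10.7.
n = 14.
P10: r = 2.3; ranks 2–3 are 9.4, 9.6; interpolating gives 9.46.
P90: r = 12.7; ranks 12–13 are 10.6, 10.6; interpolating gives 10.6.
Difference: 10.6 − 9.46 = 1.14.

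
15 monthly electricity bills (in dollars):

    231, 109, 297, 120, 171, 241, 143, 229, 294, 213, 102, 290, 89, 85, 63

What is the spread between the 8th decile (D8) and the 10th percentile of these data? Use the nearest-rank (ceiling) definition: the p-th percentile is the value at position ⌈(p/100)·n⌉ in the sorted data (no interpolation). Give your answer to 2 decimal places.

156.00

Sorted: 63, 85, 89, 102, 109, 120, 143, 171, 213, 229, 231, 241, 290, 294, 297.
n = 15.
P10: rank ⌈10/100·15⌉ = 2 → 85.
P80: rank ⌈80/100·15⌉ = 12 → 241.
Difference: 241 − 85 = 156.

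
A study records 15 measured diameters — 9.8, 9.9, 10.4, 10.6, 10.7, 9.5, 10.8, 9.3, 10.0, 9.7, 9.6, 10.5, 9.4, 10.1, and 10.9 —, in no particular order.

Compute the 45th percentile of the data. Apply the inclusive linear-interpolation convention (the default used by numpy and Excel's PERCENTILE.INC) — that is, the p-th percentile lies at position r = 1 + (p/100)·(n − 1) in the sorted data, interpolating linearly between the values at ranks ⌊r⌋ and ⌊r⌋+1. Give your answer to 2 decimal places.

9.93

Sorted: 9.3, 9.4, 9.5, 9.6, 9.7, 9.8, 9.9, 10.0, 10.1, 10.4, 10.5, 10.6, 10.7, 10.8, 10.9.
n = 15.
r = 1 + (45/100)·(15 − 1) = 1 + 6.3 = 7.3.
Rank 7 is 9.9 and rank 8 is 10.0.
Interpolate: 9.9 + 0.3·(10.0 − 9.9) = 9.9 + 0.3·0.1 = 9.93.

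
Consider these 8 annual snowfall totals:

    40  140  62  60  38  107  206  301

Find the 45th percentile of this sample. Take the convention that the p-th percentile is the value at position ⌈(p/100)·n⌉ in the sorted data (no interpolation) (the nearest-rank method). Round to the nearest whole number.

62

Sorted: 38, 40, 60, 62, 107, 140, 206, 301.
n = 8.
Position = ⌈45/100 · 8⌉ = ⌈3.6⌉ = 4.
The value at rank 4 is 62.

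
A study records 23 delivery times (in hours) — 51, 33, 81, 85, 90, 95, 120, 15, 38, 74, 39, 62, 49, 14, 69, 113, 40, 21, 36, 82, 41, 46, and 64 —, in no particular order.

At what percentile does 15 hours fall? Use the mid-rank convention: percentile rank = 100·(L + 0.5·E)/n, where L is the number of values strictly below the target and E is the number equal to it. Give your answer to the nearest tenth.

Sorted: 14, 15, 21, 33, 36, 38, 39, 40, 41, 46, 49, 51, 62, 64, 69, 74, 81, 82, 85, 90, 95, 113, 120.
Count below 15: L = 1; count equal: E = 1; n = 23.
Percentile rank = 100·(1 + 0.5·1)/23 = 100·1.5/23 = 6.522.

6.5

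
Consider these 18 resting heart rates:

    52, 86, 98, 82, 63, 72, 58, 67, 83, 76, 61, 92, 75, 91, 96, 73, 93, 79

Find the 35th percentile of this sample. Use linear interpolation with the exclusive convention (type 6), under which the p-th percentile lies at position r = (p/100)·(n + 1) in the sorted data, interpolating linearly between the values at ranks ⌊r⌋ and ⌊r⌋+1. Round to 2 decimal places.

72.65

Sorted: 52, 58, 61, 63, 67, 72, 73, 75, 76, 79, 82, 83, 86, 91, 92, 93, 96, 98.
n = 18.
r = (35/100)·(18 + 1) = 6.65.
Rank 6 is 72 and rank 7 is 73.
Interpolate: 72 + 0.65·(73 − 72) = 72 + 0.65·1 = 72.65.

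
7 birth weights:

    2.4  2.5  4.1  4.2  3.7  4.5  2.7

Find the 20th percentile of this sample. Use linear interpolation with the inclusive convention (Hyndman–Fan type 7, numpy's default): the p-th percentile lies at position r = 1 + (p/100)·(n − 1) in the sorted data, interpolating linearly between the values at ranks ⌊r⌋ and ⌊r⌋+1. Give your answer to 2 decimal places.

2.54

Sorted: 2.4, 2.5, 2.7, 3.7, 4.1, 4.2, 4.5.
n = 7.
r = 1 + (20/100)·(7 − 1) = 1 + 1.2 = 2.2.
Rank 2 is 2.5 and rank 3 is 2.7.
Interpolate: 2.5 + 0.2·(2.7 − 2.5) = 2.5 + 0.2·0.2 = 2.54.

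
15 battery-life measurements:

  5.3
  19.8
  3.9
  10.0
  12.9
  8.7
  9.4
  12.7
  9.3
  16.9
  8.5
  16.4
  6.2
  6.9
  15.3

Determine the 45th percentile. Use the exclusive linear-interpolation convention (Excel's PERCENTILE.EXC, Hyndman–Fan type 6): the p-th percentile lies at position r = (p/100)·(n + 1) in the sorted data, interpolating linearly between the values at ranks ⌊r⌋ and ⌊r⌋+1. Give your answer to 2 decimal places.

Sorted: 3.9, 5.3, 6.2, 6.9, 8.5, 8.7, 9.3, 9.4, 10.0, 12.7, 12.9, 15.3, 16.4, 16.9, 19.8.
n = 15.
r = (45/100)·(15 + 1) = 7.2.
Rank 7 is 9.3 and rank 8 is 9.4.
Interpolate: 9.3 + 0.2·(9.4 − 9.3) = 9.3 + 0.2·0.1 = 9.32.

9.32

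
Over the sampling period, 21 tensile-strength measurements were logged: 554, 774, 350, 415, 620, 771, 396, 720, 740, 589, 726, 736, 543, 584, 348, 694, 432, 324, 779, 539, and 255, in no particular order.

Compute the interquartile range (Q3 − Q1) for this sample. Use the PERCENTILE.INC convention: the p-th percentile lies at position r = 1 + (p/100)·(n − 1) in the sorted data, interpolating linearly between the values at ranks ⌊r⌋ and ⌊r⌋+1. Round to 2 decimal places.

311.00

Sorted: 255, 324, 348, 350, 396, 415, 432, 539, 543, 554, 584, 589, 620, 694, 720, 726, 736, 740, 771, 774, 779.
n = 21.
P25: r = 6 (integer) → 415.
P75: r = 16 (integer) → 726.
Difference: 726 − 415 = 311.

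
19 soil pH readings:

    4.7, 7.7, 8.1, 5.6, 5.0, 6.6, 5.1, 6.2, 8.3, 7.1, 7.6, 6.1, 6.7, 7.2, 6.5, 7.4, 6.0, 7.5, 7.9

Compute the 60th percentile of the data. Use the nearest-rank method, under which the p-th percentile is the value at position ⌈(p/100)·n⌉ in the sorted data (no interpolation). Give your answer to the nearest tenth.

Sorted: 4.7, 5.0, 5.1, 5.6, 6.0, 6.1, 6.2, 6.5, 6.6, 6.7, 7.1, 7.2, 7.4, 7.5, 7.6, 7.7, 7.9, 8.1, 8.3.
n = 19.
Position = ⌈60/100 · 19⌉ = ⌈11.4⌉ = 12.
The value at rank 12 is 7.2.

7.2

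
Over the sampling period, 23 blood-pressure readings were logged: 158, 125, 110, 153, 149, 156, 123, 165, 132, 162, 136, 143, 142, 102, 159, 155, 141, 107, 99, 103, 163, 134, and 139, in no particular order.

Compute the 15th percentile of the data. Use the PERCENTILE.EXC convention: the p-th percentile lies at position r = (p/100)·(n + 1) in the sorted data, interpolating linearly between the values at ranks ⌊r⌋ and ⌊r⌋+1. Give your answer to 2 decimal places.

105.40

Sorted: 99, 102, 103, 107, 110, 123, 125, 132, 134, 136, 139, 141, 142, 143, 149, 153, 155, 156, 158, 159, 162, 163, 165.
n = 23.
r = (15/100)·(23 + 1) = 3.6.
Rank 3 is 103 and rank 4 is 107.
Interpolate: 103 + 0.6·(107 − 103) = 103 + 0.6·4 = 105.4.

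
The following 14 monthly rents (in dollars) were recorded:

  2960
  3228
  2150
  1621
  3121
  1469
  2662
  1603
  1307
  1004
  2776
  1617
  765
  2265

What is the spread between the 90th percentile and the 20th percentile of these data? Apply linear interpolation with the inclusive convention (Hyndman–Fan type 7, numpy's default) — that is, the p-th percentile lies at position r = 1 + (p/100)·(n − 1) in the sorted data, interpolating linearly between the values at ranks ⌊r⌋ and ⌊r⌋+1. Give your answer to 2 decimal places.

Sorted: 765, 1004, 1307, 1469, 1603, 1617, 1621, 2150, 2265, 2662, 2776, 2960, 3121, 3228.
n = 14.
P20: r = 3.6; ranks 3–4 are 1307, 1469; interpolating gives 1404.2.
P90: r = 12.7; ranks 12–13 are 2960, 3121; interpolating gives 3072.7.
Difference: 3072.7 − 1404.2 = 1668.5.

1668.50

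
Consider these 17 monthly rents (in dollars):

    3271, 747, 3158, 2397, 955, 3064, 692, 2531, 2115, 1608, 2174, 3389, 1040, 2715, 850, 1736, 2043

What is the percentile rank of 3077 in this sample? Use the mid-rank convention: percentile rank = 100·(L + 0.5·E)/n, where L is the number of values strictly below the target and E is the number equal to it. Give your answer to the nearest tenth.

82.4

Sorted: 692, 747, 850, 955, 1040, 1608, 1736, 2043, 2115, 2174, 2397, 2531, 2715, 3064, 3158, 3271, 3389.
Count below 3077: L = 14; count equal: E = 0; n = 17.
Percentile rank = 100·(14 + 0.5·0)/17 = 100·14/17 = 82.35.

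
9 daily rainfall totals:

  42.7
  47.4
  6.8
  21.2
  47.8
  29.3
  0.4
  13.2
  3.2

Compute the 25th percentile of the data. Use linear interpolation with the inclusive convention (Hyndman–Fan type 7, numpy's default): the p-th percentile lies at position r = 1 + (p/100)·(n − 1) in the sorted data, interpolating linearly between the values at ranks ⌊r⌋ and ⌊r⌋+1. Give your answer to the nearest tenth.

6.8

Sorted: 0.4, 3.2, 6.8, 13.2, 21.2, 29.3, 42.7, 47.4, 47.8.
n = 9.
r = 1 + (25/100)·(9 − 1) = 1 + 2 = 3.
r is an integer, so P25 is the value at rank 3: 6.8.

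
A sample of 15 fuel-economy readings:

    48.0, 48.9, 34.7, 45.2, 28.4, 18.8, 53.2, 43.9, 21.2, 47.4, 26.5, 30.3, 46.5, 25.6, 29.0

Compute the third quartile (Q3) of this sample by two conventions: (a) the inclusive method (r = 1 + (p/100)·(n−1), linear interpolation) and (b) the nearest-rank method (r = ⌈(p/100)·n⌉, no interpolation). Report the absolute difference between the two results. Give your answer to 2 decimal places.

Sorted: 18.8, 21.2, 25.6, 26.5, 28.4, 29.0, 30.3, 34.7, 43.9, 45.2, 46.5, 47.4, 48.0, 48.9, 53.2.
n = 15.
(a) r = 11.5; between ranks 11 (46.5) and 12 (47.4): 46.95.
(b) the nearest-rank method: rank 12 → 47.4.
|46.95 − 47.4| = 0.45.

0.45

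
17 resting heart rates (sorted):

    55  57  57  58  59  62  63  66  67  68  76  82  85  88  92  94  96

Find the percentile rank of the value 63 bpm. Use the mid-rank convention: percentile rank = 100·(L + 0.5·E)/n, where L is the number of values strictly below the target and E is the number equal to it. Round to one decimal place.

Count below 63: L = 6; count equal: E = 1; n = 17.
Percentile rank = 100·(6 + 0.5·1)/17 = 100·6.5/17 = 38.24.

38.2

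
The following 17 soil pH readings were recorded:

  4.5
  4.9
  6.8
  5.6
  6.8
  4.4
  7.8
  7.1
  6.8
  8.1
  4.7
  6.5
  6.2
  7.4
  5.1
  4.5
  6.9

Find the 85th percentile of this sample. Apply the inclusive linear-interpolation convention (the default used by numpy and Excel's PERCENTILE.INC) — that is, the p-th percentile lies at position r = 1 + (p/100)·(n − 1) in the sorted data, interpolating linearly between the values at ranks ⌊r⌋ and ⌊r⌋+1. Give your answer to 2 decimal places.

Sorted: 4.4, 4.5, 4.5, 4.7, 4.9, 5.1, 5.6, 6.2, 6.5, 6.8, 6.8, 6.8, 6.9, 7.1, 7.4, 7.8, 8.1.
n = 17.
r = 1 + (85/100)·(17 − 1) = 1 + 13.6 = 14.6.
Rank 14 is 7.1 and rank 15 is 7.4.
Interpolate: 7.1 + 0.6·(7.4 − 7.1) = 7.1 + 0.6·0.3 = 7.28.

7.28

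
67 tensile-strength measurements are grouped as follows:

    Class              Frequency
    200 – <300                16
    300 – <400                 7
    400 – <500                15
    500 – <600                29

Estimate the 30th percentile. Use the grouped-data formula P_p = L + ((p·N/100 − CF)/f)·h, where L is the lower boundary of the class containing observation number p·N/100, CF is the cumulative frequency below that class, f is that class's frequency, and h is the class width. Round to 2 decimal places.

358.57

N = 67; target position k = 30/100 · 67 = 20.1.
Cumulative frequencies: 16, 23, 38, 67.
Observation 20.1 falls in the class 300 – <400.
L = 300, CF = 16, f = 7, h = 100.
P30 = 300 + ((20.1 − 16)/7)·100 = 300 + 58.5714 = 358.571.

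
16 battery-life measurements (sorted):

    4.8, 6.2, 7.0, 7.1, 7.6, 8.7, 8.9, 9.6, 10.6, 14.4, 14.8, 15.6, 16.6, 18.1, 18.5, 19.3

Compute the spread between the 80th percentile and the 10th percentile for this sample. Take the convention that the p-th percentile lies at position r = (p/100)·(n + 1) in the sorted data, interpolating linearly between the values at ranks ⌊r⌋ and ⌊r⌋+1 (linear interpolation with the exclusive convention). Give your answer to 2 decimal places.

11.72

n = 16.
P10: r = 1.7; ranks 1–2 are 4.8, 6.2; interpolating gives 5.78.
P80: r = 13.6; ranks 13–14 are 16.6, 18.1; interpolating gives 17.5.
Difference: 17.5 − 5.78 = 11.72.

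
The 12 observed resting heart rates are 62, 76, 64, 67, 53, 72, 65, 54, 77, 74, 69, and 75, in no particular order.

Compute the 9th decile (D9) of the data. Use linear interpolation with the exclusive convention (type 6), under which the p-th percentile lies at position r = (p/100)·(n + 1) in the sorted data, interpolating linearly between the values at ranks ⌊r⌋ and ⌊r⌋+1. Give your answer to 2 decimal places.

76.70

Sorted: 53, 54, 62, 64, 65, 67, 69, 72, 74, 75, 76, 77.
n = 12.
r = (90/100)·(12 + 1) = 11.7.
Rank 11 is 76 and rank 12 is 77.
Interpolate: 76 + 0.7·(77 − 76) = 76 + 0.7·1 = 76.7.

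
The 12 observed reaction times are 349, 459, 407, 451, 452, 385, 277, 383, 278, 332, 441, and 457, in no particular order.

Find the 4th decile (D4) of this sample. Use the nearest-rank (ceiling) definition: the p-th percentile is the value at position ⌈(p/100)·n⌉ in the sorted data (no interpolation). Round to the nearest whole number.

383

Sorted: 277, 278, 332, 349, 383, 385, 407, 441, 451, 452, 457, 459.
n = 12.
Position = ⌈40/100 · 12⌉ = ⌈4.8⌉ = 5.
The value at rank 5 is 383.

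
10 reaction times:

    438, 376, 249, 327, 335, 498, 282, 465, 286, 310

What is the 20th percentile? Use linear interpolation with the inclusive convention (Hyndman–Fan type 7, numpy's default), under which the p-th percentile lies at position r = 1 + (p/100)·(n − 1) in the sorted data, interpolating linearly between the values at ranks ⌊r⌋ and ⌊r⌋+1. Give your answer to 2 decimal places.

Sorted: 249, 282, 286, 310, 327, 335, 376, 438, 465, 498.
n = 10.
r = 1 + (20/100)·(10 − 1) = 1 + 1.8 = 2.8.
Rank 2 is 282 and rank 3 is 286.
Interpolate: 282 + 0.8·(286 − 282) = 282 + 0.8·4 = 285.2.

285.20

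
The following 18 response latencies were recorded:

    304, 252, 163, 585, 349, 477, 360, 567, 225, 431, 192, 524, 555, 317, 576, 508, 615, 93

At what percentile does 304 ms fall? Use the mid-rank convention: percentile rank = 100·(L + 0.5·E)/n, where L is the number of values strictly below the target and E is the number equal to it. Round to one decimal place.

30.6

Sorted: 93, 163, 192, 225, 252, 304, 317, 349, 360, 431, 477, 508, 524, 555, 567, 576, 585, 615.
Count below 304: L = 5; count equal: E = 1; n = 18.
Percentile rank = 100·(5 + 0.5·1)/18 = 100·5.5/18 = 30.56.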